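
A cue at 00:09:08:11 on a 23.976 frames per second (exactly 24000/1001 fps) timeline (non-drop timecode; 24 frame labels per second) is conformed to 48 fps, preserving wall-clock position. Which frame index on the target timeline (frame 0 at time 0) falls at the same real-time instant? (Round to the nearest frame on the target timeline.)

Source frame index: (0×3600 + 9×60 + 8) × 24 + 11 = 13163.
Real time: 13163 / (24000/1001) = 13176163/24000 s.
Target frame: (13176163/24000) × (48) = 13176163/500 ≈ 26352.326 → 26352.

frame 26352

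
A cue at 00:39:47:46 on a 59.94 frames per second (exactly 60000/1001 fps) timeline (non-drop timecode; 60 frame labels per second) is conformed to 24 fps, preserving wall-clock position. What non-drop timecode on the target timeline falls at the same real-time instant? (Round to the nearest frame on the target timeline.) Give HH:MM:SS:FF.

00:39:50:04

Source frame index: (0×3600 + 39×60 + 47) × 60 + 46 = 143266.
Real time: 143266 / (60000/1001) = 71704633/30000 s.
Target frame: (71704633/30000) × (24) = 71704633/1250 ≈ 57363.706 → 57364.
At 24 labels/s: frame 57364 → 00:39:50:04.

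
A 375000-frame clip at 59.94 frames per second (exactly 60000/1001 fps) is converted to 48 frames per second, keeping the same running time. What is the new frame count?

300300 frames

Target frames = source frames × (target rate / source rate) = 375000 × (48)/(60000/1001) = 375000 × 1001/1250 = 300300.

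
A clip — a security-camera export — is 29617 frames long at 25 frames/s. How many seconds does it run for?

Running time = 29617 / (25) = 1184.68 s.

1184.68 seconds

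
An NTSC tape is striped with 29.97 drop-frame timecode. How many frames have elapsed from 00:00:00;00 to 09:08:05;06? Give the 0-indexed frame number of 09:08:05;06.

Complete 10-minute blocks: 54, each 17982 frames → 971028.
Remaining 8 whole minutes in the current block: 1800 + 7 × 1798 = 14386 frames.
Within the current minute: 5 × 30 + 6 − 2 = 154 (labels ;00/;01 skipped at this minute). Total = 971028 + 14386 + 154 = 985568.

985568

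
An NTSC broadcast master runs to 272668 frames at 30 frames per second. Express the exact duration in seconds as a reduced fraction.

136334/15 seconds

Running time = 272668 ÷ (30) = 272668 × 1/30 = 136334/15 s.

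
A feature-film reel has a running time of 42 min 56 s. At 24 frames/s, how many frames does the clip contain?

61824 frames

42 min 56 s = 2576 s.
Frames = 2576 × 24 = 61824.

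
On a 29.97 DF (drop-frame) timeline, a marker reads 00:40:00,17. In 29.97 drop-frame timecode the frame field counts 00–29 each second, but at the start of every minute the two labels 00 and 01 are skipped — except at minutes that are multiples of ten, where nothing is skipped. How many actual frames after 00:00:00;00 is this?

71945

As if non-drop at 30 labels/s: (0 × 3600 + 40 × 60 + 0) × 30 + 17 = 72017.
Minute boundaries passed: 40; those not divisible by 10: 40 − 4 = 36; dropped labels = 2 × 36 = 72.
Actual frame index = 72017 − 72 = 71945.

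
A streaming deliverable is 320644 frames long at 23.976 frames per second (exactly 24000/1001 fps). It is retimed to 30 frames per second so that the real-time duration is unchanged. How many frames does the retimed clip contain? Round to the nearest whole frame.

401206 frames

Frames at target rate = 320644 × (30) / (24000/1001) = 80241161/200 ≈ 401205.805.
Nearest whole frame: 401206.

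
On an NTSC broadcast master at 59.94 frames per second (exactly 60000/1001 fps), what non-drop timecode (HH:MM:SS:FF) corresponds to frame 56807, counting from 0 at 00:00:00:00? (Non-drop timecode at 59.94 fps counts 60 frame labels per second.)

00:15:46:47

56807 ÷ 60 = 946 full seconds, remainder 47 frames.
946 s = 0 h 15 min 46 s.
Timecode: 00:15:46:47.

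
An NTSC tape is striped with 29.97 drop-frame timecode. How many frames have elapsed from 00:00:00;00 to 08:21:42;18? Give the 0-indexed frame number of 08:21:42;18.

902176

Complete 10-minute blocks: 50, each 17982 frames → 899100.
Remaining 1 whole minute in the current block: 1800 + 0 × 1798 = 1800 frames.
Within the current minute: 42 × 30 + 18 − 2 = 1276 (labels ;00/;01 skipped at this minute). Total = 899100 + 1800 + 1276 = 902176.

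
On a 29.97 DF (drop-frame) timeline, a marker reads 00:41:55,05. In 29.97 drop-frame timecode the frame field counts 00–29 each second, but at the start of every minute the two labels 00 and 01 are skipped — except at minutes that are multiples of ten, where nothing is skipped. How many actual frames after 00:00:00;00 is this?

75381

As if non-drop at 30 labels/s: (0 × 3600 + 41 × 60 + 55) × 30 + 5 = 75455.
Minute boundaries passed: 41; those not divisible by 10: 41 − 4 = 37; dropped labels = 2 × 37 = 74.
Actual frame index = 75455 − 74 = 75381.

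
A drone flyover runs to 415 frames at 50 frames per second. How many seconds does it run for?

8.3 seconds

Running time = 415 / (50) = 8.3 s.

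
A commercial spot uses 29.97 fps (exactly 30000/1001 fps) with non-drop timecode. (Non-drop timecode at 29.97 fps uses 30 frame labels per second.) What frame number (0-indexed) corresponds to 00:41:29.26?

Total seconds to the label: (0 × 3600 + 41 × 60 + 29) = 2489.
Frame index = 2489 × 30 + 26 = 74696.

frame 74696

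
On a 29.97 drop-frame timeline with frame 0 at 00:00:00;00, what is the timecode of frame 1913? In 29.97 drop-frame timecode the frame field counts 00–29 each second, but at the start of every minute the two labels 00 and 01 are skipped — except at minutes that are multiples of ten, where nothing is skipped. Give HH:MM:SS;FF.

00:01:03;25

Ten DF minutes hold 17982 frames, so frame 1913 lies in block 0 (frames 0–17981) with 1913 frames into that block.
The block's first minute is 1800 frames and the rest 1798 each; 1913 frames reaches minute 1, so 0 × 18 + 1 × 2 = 2 labels have been skipped so far.
Adding those back, label number 1913 + 2 = 1915 at 30 labels/s is 63 s + 25 f = 0 h 1 min 3 s frame 25, i.e. 00:01:03;25.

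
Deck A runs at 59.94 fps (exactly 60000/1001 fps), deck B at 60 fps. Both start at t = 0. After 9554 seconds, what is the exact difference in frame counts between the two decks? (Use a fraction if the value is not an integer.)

A emits 60000/1001 × 9554 = 573240000/1001 frames; B emits 60 × 9554 = 573240.
Difference = 573240/1001 frames (≈ 572.6673); B is ahead of A.

573240/1001 frames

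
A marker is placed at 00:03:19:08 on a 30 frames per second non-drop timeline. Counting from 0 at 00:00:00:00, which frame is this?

frame 5978

Total seconds to the label: (0 × 3600 + 3 × 60 + 19) = 199.
Frame index = 199 × 30 + 8 = 5978.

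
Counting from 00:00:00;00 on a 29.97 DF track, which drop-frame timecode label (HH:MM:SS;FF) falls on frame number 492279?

Each 10-minute DF block holds 10 × 60 × 30 − 9 × 2 = 17982 frames. 492279 ÷ 17982 → 27 full blocks, remainder 6765.
Within the partial block the first minute is 1800 frames and each further minute 1798, so 3 further minute boundaries passed. Total skipped labels = 18 × 27 + 2 × 3 = 492.
Non-drop label index = 492279 + 492 = 492771; at 30 labels/s that is 04:33:45:21, i.e. DF 04:33:45;21.

04:33:45;21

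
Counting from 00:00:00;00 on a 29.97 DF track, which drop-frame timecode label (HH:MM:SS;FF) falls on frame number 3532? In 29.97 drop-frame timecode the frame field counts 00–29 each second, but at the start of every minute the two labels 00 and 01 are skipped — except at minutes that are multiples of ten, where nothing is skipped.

Each 10-minute DF block holds 10 × 60 × 30 − 9 × 2 = 17982 frames. 3532 ÷ 17982 → 0 full blocks, remainder 3532.
Within the partial block the first minute is 1800 frames and each further minute 1798, so 1 further minute boundary passed. Total skipped labels = 18 × 0 + 2 × 1 = 2.
Non-drop label index = 3532 + 2 = 3534; at 30 labels/s that is 00:01:57:24, i.e. DF 00:01:57;24.

00:01:57;24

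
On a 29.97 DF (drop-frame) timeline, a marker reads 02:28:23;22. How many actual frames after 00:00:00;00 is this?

266844

As if non-drop at 30 labels/s: (2 × 3600 + 28 × 60 + 23) × 30 + 22 = 267112.
Minute boundaries passed: 148; those not divisible by 10: 148 − 14 = 134; dropped labels = 2 × 134 = 268.
Actual frame index = 267112 − 268 = 266844.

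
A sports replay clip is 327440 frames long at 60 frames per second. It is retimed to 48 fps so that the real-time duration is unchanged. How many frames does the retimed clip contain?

Target frames = source frames × (target rate / source rate) = 327440 × (48)/(60) = 327440 × 4/5 = 261952.

261952 frames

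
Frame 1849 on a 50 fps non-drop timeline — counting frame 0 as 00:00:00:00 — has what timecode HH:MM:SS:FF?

00:00:36:49

1849 ÷ 50 = 36 full seconds, remainder 49 frames.
36 s = 0 h 0 min 36 s.
Timecode: 00:00:36:49.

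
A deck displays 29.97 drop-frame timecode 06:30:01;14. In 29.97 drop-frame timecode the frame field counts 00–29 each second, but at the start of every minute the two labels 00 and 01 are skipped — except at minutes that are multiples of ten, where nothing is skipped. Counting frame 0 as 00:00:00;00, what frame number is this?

As if non-drop at 30 labels/s: (6 × 3600 + 30 × 60 + 1) × 30 + 14 = 702044.
Minute boundaries passed: 390; those not divisible by 10: 390 − 39 = 351; dropped labels = 2 × 351 = 702.
Actual frame index = 702044 − 702 = 701342.

701342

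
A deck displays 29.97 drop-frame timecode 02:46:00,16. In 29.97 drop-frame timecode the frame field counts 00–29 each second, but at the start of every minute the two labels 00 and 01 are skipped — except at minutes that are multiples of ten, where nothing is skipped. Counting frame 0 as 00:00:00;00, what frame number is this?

298516

As if non-drop at 30 labels/s: (2 × 3600 + 46 × 60 + 0) × 30 + 16 = 298816.
Minute boundaries passed: 166; those not divisible by 10: 166 − 16 = 150; dropped labels = 2 × 150 = 300.
Actual frame index = 298816 − 300 = 298516.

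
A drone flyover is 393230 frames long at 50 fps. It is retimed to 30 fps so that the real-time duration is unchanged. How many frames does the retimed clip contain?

235938 frames

Target frames = source frames × (target rate / source rate) = 393230 × (30)/(50) = 393230 × 3/5 = 235938.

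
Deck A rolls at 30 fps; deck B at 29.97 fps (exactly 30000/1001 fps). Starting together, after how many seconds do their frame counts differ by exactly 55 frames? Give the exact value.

The gap grows by |30000/1001 − 30| = 30/1001 frames per second.
Time for a 55-frame gap: 55 ÷ (30/1001) = 11011/6 s.

11011/6 seconds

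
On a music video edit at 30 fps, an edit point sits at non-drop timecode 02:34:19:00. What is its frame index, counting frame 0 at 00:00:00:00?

Total seconds to the label: (2 × 3600 + 34 × 60 + 19) = 9259.
Frame index = 9259 × 30 + 0 = 277770.

frame 277770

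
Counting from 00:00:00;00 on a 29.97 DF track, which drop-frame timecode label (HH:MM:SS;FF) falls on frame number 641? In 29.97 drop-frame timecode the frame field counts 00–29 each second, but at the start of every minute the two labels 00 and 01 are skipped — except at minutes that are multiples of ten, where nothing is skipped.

Ten DF minutes hold 17982 frames, so frame 641 lies in block 0 (frames 0–17981) with 641 frames into that block.
The block's first minute is 1800 frames and the rest 1798 each; 641 frames reaches minute 0, so 0 × 18 + 0 × 2 = 0 labels have been skipped so far.
Adding those back, label number 641 + 0 = 641 at 30 labels/s is 21 s + 11 f = 0 h 0 min 21 s frame 11, i.e. 00:00:21;11.

00:00:21;11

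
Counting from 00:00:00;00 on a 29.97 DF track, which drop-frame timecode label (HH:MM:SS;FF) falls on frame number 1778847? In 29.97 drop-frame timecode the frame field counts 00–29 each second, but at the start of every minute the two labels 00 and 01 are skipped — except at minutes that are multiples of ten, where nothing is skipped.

16:29:14;09

Each 10-minute DF block holds 10 × 60 × 30 − 9 × 2 = 17982 frames. 1778847 ÷ 17982 → 98 full blocks, remainder 16611.
Within the partial block the first minute is 1800 frames and each further minute 1798, so 9 further minute boundaries passed. Total skipped labels = 18 × 98 + 2 × 9 = 1782.
Non-drop label index = 1778847 + 1782 = 1780629; at 30 labels/s that is 16:29:14:09, i.e. DF 16:29:14;09.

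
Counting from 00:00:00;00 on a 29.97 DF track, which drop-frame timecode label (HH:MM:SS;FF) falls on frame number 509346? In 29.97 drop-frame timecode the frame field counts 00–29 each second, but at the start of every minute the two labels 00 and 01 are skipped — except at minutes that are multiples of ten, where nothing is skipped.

Each 10-minute DF block holds 10 × 60 × 30 − 9 × 2 = 17982 frames. 509346 ÷ 17982 → 28 full blocks, remainder 5850.
Within the partial block the first minute is 1800 frames and each further minute 1798, so 3 further minute boundaries passed. Total skipped labels = 18 × 28 + 2 × 3 = 510.
Non-drop label index = 509346 + 510 = 509856; at 30 labels/s that is 04:43:15:06, i.e. DF 04:43:15;06.

04:43:15;06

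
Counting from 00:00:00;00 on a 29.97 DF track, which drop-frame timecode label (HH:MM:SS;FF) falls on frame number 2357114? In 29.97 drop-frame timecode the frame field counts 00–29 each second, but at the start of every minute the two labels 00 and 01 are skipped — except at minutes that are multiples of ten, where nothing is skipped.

21:50:49;02

Each 10-minute DF block holds 10 × 60 × 30 − 9 × 2 = 17982 frames. 2357114 ÷ 17982 → 131 full blocks, remainder 1472.
Within the partial block the first minute is 1800 frames and each further minute 1798, so 0 further minute boundaries passed. Total skipped labels = 18 × 131 + 2 × 0 = 2358.
Non-drop label index = 2357114 + 2358 = 2359472; at 30 labels/s that is 21:50:49:02, i.e. DF 21:50:49;02.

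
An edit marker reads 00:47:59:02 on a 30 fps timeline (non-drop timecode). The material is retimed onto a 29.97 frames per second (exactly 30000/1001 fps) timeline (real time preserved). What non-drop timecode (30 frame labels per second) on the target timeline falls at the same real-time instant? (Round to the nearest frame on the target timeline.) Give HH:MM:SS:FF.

00:47:56:06

Source frame index: (0×3600 + 47×60 + 59) × 30 + 2 = 86372.
Real time: 86372 / (30) = 43186/15 s.
Target frame: (43186/15) × (30000/1001) = 604000/7 ≈ 86285.714 → 86286.
At 30 labels/s: frame 86286 → 00:47:56:06.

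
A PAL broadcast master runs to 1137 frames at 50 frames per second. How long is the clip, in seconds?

22.74 seconds

Running time = 1137 / (50) = 22.74 s.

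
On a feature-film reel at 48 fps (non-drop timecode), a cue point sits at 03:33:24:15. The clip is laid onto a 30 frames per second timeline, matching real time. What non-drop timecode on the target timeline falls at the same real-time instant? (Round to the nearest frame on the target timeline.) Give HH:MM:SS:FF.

Source frame index: (3×3600 + 33×60 + 24) × 48 + 15 = 614607.
Real time: 614607 / (48) = 204869/16 s.
Target frame: (204869/16) × (30) = 3073035/8 ≈ 384129.375 → 384129.
At 30 labels/s: frame 384129 → 03:33:24:09.

03:33:24:09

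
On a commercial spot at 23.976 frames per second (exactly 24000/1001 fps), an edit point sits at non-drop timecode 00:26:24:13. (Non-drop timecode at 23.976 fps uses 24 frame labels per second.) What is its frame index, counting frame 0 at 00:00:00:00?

38029

Total seconds to the label: (0 × 3600 + 26 × 60 + 24) = 1584.
Frame index = 1584 × 24 + 13 = 38029.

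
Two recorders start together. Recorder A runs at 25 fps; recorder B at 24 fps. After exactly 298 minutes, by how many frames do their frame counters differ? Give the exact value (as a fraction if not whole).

17880 frames

298 min = 17880 s.
A emits 25 × 17880 = 447000 frames; B emits 24 × 17880 = 429120.
Difference = 17880 frames; B is behind A.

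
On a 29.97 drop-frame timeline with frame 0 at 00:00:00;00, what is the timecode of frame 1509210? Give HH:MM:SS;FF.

13:59:17;12

Ten DF minutes hold 17982 frames, so frame 1509210 lies in block 83 (frames 1492506–1510487) with 16704 frames into that block.
The block's first minute is 1800 frames and the rest 1798 each; 16704 frames reaches minute 9, so 83 × 18 + 9 × 2 = 1512 labels have been skipped so far.
Adding those back, label number 1509210 + 1512 = 1510722 at 30 labels/s is 50357 s + 12 f = 13 h 59 min 17 s frame 12, i.e. 13:59:17;12.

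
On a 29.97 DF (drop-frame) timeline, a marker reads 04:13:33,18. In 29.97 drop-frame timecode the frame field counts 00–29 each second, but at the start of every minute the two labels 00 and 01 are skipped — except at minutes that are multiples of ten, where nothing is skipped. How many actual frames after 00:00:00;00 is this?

As if non-drop at 30 labels/s: (4 × 3600 + 13 × 60 + 33) × 30 + 18 = 456408.
Minute boundaries passed: 253; those not divisible by 10: 253 − 25 = 228; dropped labels = 2 × 228 = 456.
Actual frame index = 456408 − 456 = 455952.

455952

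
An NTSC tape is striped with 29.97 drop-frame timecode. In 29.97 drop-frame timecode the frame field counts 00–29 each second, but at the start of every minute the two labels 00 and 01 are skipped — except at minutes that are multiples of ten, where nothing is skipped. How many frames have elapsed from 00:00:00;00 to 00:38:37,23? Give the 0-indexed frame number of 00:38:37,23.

Complete 10-minute blocks: 3, each 17982 frames → 53946.
Remaining 8 whole minutes in the current block: 1800 + 7 × 1798 = 14386 frames.
Within the current minute: 37 × 30 + 23 − 2 = 1131 (labels ;00/;01 skipped at this minute). Total = 53946 + 14386 + 1131 = 69463.

69463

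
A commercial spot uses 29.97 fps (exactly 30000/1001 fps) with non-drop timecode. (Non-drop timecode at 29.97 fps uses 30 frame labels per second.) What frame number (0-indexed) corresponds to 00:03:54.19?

7039

Total seconds to the label: (0 × 3600 + 3 × 60 + 54) = 234.
Frame index = 234 × 30 + 19 = 7039.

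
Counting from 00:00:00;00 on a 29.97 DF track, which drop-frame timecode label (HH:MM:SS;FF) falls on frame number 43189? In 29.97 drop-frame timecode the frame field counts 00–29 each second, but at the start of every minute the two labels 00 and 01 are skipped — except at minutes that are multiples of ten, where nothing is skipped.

00:24:01;03

Each 10-minute DF block holds 10 × 60 × 30 − 9 × 2 = 17982 frames. 43189 ÷ 17982 → 2 full blocks, remainder 7225.
Within the partial block the first minute is 1800 frames and each further minute 1798, so 4 further minute boundaries passed. Total skipped labels = 18 × 2 + 2 × 4 = 44.
Non-drop label index = 43189 + 44 = 43233; at 30 labels/s that is 00:24:01:03, i.e. DF 00:24:01;03.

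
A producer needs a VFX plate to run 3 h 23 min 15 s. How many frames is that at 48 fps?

585360 frames

3 h 23 min 15 s = 12195 s.
Frames = 12195 × 48 = 585360.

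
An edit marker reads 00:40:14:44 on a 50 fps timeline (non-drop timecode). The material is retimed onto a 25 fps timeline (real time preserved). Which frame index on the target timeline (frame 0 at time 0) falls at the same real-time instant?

frame 60372

Source frame index: (0×3600 + 40×60 + 14) × 50 + 44 = 120744.
Real time: 120744 / (50) = 60372/25 s.
Target frame: (60372/25) × (25) = 60372.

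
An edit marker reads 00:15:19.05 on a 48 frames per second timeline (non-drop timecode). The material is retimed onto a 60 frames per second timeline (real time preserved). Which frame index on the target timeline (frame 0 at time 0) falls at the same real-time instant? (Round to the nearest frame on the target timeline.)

Source frame index: (0×3600 + 15×60 + 19) × 48 + 5 = 44117.
Real time: 44117 / (48) = 44117/48 s.
Target frame: (44117/48) × (60) = 220585/4 ≈ 55146.250 → 55146.

frame 55146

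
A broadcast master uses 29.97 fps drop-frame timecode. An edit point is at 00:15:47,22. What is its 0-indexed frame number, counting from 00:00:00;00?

28404

Complete 10-minute blocks: 1, each 17982 frames → 17982.
Remaining 5 whole minutes in the current block: 1800 + 4 × 1798 = 8992 frames.
Within the current minute: 47 × 30 + 22 − 2 = 1430 (labels ;00/;01 skipped at this minute). Total = 17982 + 8992 + 1430 = 28404.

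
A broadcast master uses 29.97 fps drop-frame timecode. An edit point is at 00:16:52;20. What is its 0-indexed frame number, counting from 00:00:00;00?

30350

As if non-drop at 30 labels/s: (0 × 3600 + 16 × 60 + 52) × 30 + 20 = 30380.
Minute boundaries passed: 16; those not divisible by 10: 16 − 1 = 15; dropped labels = 2 × 15 = 30.
Actual frame index = 30380 − 30 = 30350.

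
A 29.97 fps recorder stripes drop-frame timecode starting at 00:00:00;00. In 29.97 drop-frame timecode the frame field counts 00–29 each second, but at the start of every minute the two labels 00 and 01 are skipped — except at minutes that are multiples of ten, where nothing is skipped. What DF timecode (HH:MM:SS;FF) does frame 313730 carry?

02:54:28;04

Each 10-minute DF block holds 10 × 60 × 30 − 9 × 2 = 17982 frames. 313730 ÷ 17982 → 17 full blocks, remainder 8036.
Within the partial block the first minute is 1800 frames and each further minute 1798, so 4 further minute boundaries passed. Total skipped labels = 18 × 17 + 2 × 4 = 314.
Non-drop label index = 313730 + 314 = 314044; at 30 labels/s that is 02:54:28:04, i.e. DF 02:54:28;04.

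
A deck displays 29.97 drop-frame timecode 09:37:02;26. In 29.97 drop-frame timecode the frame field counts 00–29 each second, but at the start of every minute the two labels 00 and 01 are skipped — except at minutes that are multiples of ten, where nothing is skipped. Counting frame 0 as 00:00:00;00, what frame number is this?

1037646

Complete 10-minute blocks: 57, each 17982 frames → 1024974.
Remaining 7 whole minutes in the current block: 1800 + 6 × 1798 = 12588 frames.
Within the current minute: 2 × 30 + 26 − 2 = 84 (labels ;00/;01 skipped at this minute). Total = 1024974 + 12588 + 84 = 1037646.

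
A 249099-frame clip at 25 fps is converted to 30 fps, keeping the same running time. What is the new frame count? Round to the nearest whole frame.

Frames at target rate = 249099 × (30) / (25) = 1494594/5 ≈ 298918.800.
Nearest whole frame: 298919.

298919 frames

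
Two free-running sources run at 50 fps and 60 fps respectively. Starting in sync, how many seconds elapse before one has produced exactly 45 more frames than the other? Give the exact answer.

The gap grows by |60 − 50| = 10 frames per second.
Time for a 45-frame gap: 45 ÷ (10) = 4.5 s.

4.5 seconds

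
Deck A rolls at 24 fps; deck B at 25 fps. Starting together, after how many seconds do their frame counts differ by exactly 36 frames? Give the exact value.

The gap grows by |25 − 24| = 1 frame per second.
Time for a 36-frame gap: 36 ÷ (1) = 36 s.

36 seconds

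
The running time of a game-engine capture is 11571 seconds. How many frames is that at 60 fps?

694260 frames

Frames = 11571 × 60 = 694260.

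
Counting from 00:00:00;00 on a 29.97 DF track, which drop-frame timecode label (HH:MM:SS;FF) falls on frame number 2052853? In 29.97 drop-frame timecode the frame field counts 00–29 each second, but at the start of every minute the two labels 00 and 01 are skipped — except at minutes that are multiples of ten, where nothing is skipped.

19:01:36;27

Ten DF minutes hold 17982 frames, so frame 2052853 lies in block 114 (frames 2049948–2067929) with 2905 frames into that block.
The block's first minute is 1800 frames and the rest 1798 each; 2905 frames reaches minute 1, so 114 × 18 + 1 × 2 = 2054 labels have been skipped so far.
Adding those back, label number 2052853 + 2054 = 2054907 at 30 labels/s is 68496 s + 27 f = 19 h 1 min 36 s frame 27, i.e. 19:01:36;27.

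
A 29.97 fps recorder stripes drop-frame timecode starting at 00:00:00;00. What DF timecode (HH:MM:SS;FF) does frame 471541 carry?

Ten DF minutes hold 17982 frames, so frame 471541 lies in block 26 (frames 467532–485513) with 4009 frames into that block.
The block's first minute is 1800 frames and the rest 1798 each; 4009 frames reaches minute 2, so 26 × 18 + 2 × 2 = 472 labels have been skipped so far.
Adding those back, label number 471541 + 472 = 472013 at 30 labels/s is 15733 s + 23 f = 4 h 22 min 13 s frame 23, i.e. 04:22:13;23.

04:22:13;23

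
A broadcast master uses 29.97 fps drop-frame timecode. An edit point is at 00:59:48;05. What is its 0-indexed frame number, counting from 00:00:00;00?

107537

Complete 10-minute blocks: 5, each 17982 frames → 89910.
Remaining 9 whole minutes in the current block: 1800 + 8 × 1798 = 16184 frames.
Within the current minute: 48 × 30 + 5 − 2 = 1443 (labels ;00/;01 skipped at this minute). Total = 89910 + 16184 + 1443 = 107537.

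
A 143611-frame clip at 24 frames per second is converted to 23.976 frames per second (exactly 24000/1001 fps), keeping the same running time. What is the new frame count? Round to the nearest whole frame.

Frames at target rate = 143611 × (24000/1001) / (24) = 11047000/77 ≈ 143467.532.
Nearest whole frame: 143468.

143468 frames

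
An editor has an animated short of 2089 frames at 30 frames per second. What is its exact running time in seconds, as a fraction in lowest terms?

2089/30 seconds

Running time = 2089 ÷ (30) = 2089 × 1/30 = 2089/30 s.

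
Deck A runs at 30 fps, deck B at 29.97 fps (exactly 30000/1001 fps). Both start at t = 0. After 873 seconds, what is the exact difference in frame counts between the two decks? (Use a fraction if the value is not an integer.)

A emits 30 × 873 = 26190 frames; B emits 30000/1001 × 873 = 26190000/1001.
Difference = 26190/1001 frames (≈ 26.1638); B is behind A.

26190/1001 frames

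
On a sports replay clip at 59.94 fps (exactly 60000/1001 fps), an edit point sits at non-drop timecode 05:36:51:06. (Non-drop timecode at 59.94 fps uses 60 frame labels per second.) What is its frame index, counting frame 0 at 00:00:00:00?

Total seconds to the label: (5 × 3600 + 36 × 60 + 51) = 20211.
Frame index = 20211 × 60 + 6 = 1212666.

1212666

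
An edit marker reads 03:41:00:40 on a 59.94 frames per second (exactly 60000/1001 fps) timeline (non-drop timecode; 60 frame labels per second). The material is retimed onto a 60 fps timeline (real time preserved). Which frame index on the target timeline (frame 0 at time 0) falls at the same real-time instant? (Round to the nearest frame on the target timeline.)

Source frame index: (3×3600 + 41×60 + 0) × 60 + 40 = 795640.
Real time: 795640 / (60000/1001) = 19910891/1500 s.
Target frame: (19910891/1500) × (60) = 19910891/25 ≈ 796435.640 → 796436.

frame 796436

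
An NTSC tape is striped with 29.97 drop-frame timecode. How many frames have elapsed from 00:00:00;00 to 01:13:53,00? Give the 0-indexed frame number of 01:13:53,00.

As if non-drop at 30 labels/s: (1 × 3600 + 13 × 60 + 53) × 30 + 0 = 132990.
Minute boundaries passed: 73; those not divisible by 10: 73 − 7 = 66; dropped labels = 2 × 66 = 132.
Actual frame index = 132990 − 132 = 132858.

132858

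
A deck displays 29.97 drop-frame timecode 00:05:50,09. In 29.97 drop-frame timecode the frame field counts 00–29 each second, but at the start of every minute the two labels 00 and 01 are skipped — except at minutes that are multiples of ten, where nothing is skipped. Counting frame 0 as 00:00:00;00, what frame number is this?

As if non-drop at 30 labels/s: (0 × 3600 + 5 × 60 + 50) × 30 + 9 = 10509.
Minute boundaries passed: 5; those not divisible by 10: 5 − 0 = 5; dropped labels = 2 × 5 = 10.
Actual frame index = 10509 − 10 = 10499.

10499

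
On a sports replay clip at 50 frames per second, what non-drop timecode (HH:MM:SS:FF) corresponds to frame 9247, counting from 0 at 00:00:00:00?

9247 ÷ 50 = 184 full seconds, remainder 47 frames.
184 s = 0 h 3 min 4 s.
Timecode: 00:03:04:47.

00:03:04:47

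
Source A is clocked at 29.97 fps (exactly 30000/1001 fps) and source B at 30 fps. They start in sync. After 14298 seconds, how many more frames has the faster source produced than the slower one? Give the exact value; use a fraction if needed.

428940/1001 frames

A emits 30000/1001 × 14298 = 428940000/1001 frames; B emits 30 × 14298 = 428940.
Difference = 428940/1001 frames (≈ 428.5115); B is ahead of A.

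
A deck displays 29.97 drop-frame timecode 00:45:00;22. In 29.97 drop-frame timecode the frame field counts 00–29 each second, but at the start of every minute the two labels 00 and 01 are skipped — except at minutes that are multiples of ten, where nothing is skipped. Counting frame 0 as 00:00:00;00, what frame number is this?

80940

Complete 10-minute blocks: 4, each 17982 frames → 71928.
Remaining 5 whole minutes in the current block: 1800 + 4 × 1798 = 8992 frames.
Within the current minute: 0 × 30 + 22 − 2 = 20 (labels ;00/;01 skipped at this minute). Total = 71928 + 8992 + 20 = 80940.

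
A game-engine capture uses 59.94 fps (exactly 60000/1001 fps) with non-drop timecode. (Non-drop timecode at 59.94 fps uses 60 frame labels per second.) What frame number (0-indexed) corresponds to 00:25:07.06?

Total seconds to the label: (0 × 3600 + 25 × 60 + 7) = 1507.
Frame index = 1507 × 60 + 6 = 90426.

frame 90426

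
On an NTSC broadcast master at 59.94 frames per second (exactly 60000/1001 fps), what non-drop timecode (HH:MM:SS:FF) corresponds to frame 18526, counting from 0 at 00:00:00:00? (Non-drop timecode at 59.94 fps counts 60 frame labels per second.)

00:05:08:46

18526 ÷ 60 = 308 full seconds, remainder 46 frames.
308 s = 0 h 5 min 8 s.
Timecode: 00:05:08:46.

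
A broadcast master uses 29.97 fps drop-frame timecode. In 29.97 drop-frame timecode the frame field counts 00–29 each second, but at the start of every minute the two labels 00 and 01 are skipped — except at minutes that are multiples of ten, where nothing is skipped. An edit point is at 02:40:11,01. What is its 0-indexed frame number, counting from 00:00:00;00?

Complete 10-minute blocks: 16, each 17982 frames → 287712.
Remaining 0 whole minutes in the current block: 0 frames.
Within the current minute: 11 × 30 + 1 = 331. Total = 287712 + 0 + 331 = 288043.

288043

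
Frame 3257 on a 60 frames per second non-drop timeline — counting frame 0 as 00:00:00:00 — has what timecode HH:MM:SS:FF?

00:00:54:17

3257 ÷ 60 = 54 full seconds, remainder 17 frames.
54 s = 0 h 0 min 54 s.
Timecode: 00:00:54:17.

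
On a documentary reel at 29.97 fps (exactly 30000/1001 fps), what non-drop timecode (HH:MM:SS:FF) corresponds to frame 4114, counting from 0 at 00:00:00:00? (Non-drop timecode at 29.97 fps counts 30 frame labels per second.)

00:02:17:04

4114 ÷ 30 = 137 full seconds, remainder 4 frames.
137 s = 0 h 2 min 17 s.
Timecode: 00:02:17:04.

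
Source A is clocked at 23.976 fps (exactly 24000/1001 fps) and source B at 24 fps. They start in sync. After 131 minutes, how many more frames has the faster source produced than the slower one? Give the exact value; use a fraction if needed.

131 min = 7860 s.
A emits 24000/1001 × 7860 = 188640000/1001 frames; B emits 24 × 7860 = 188640.
Difference = 188640/1001 frames (≈ 188.4515); B is ahead of A.

188640/1001 frames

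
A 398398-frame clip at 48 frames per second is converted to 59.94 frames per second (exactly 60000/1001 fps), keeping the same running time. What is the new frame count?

497500 frames

Target frames = source frames × (target rate / source rate) = 398398 × (60000/1001)/(48) = 398398 × 1250/1001 = 497500.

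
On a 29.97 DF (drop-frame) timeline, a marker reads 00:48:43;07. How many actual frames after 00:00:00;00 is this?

Complete 10-minute blocks: 4, each 17982 frames → 71928.
Remaining 8 whole minutes in the current block: 1800 + 7 × 1798 = 14386 frames.
Within the current minute: 43 × 30 + 7 − 2 = 1295 (labels ;00/;01 skipped at this minute). Total = 71928 + 14386 + 1295 = 87609.

87609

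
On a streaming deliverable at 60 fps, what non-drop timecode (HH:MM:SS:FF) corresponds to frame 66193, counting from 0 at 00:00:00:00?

00:18:23:13

66193 ÷ 60 = 1103 full seconds, remainder 13 frames.
1103 s = 0 h 18 min 23 s.
Timecode: 00:18:23:13.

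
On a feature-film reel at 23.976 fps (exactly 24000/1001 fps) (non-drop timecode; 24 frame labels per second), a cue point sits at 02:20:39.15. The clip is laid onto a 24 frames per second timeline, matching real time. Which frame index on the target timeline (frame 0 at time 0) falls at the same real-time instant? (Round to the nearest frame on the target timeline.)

frame 202754

Source frame index: (2×3600 + 20×60 + 39) × 24 + 15 = 202551.
Real time: 202551 / (24000/1001) = 67584517/8000 s.
Target frame: (67584517/8000) × (24) = 202753551/1000 ≈ 202753.551 → 202754.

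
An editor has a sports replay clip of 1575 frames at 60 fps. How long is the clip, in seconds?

Running time = 1575 / (60) = 26.25 s.

26.25 seconds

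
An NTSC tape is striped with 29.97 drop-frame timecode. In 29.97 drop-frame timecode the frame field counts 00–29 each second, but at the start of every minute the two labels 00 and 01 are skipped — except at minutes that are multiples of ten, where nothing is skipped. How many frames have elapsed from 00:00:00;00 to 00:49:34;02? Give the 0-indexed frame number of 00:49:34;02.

Complete 10-minute blocks: 4, each 17982 frames → 71928.
Remaining 9 whole minutes in the current block: 1800 + 8 × 1798 = 16184 frames.
Within the current minute: 34 × 30 + 2 − 2 = 1020 (labels ;00/;01 skipped at this minute). Total = 71928 + 16184 + 1020 = 89132.

89132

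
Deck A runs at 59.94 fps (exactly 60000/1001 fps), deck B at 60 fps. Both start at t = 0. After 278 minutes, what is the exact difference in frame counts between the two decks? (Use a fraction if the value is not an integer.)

278 min = 16680 s.
A emits 60000/1001 × 16680 = 1000800000/1001 frames; B emits 60 × 16680 = 1000800.
Difference = 1000800/1001 frames (≈ 999.8002); B is ahead of A.

1000800/1001 frames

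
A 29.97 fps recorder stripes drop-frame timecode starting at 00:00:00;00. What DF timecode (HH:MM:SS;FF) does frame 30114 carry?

Each 10-minute DF block holds 10 × 60 × 30 − 9 × 2 = 17982 frames. 30114 ÷ 17982 → 1 full block, remainder 12132.
Within the partial block the first minute is 1800 frames and each further minute 1798, so 6 further minute boundaries passed. Total skipped labels = 18 × 1 + 2 × 6 = 30.
Non-drop label index = 30114 + 30 = 30144; at 30 labels/s that is 00:16:44:24, i.e. DF 00:16:44;24.

00:16:44;24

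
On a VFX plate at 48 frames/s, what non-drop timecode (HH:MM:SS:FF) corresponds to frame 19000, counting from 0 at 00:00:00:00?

00:06:35:40

19000 ÷ 48 = 395 full seconds, remainder 40 frames.
395 s = 0 h 6 min 35 s.
Timecode: 00:06:35:40.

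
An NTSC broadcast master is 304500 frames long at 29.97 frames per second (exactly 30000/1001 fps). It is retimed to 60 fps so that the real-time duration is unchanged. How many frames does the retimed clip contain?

609609 frames

Target frames = source frames × (target rate / source rate) = 304500 × (60)/(30000/1001) = 304500 × 1001/500 = 609609.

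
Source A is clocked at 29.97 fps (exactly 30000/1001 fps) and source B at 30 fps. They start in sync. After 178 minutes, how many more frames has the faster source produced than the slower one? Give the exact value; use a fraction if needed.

178 min = 10680 s.
A emits 30000/1001 × 10680 = 320400000/1001 frames; B emits 30 × 10680 = 320400.
Difference = 320400/1001 frames (≈ 320.0799); B is ahead of A.

320400/1001 frames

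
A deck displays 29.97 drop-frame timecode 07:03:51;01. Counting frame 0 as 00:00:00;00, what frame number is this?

762169

Complete 10-minute blocks: 42, each 17982 frames → 755244.
Remaining 3 whole minutes in the current block: 1800 + 2 × 1798 = 5396 frames.
Within the current minute: 51 × 30 + 1 − 2 = 1529 (labels ;00/;01 skipped at this minute). Total = 755244 + 5396 + 1529 = 762169.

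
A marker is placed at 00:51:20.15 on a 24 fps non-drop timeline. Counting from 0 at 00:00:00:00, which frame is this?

73935

Total seconds to the label: (0 × 3600 + 51 × 60 + 20) = 3080.
Frame index = 3080 × 24 + 15 = 73935.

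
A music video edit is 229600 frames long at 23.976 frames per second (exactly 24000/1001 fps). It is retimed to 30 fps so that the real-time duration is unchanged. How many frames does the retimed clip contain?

Target frames = source frames × (target rate / source rate) = 229600 × (30)/(24000/1001) = 229600 × 1001/800 = 287287.

287287 frames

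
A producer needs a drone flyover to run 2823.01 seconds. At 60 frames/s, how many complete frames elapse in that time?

169380 frames

Frames = 2823.01 × 60 = 846903/5 ≈ 169380.6000.
Complete frames: 169380.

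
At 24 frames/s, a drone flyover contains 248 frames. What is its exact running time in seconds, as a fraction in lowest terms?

Running time = 248 ÷ (24) = 248 × 1/24 = 31/3 s.

31/3 seconds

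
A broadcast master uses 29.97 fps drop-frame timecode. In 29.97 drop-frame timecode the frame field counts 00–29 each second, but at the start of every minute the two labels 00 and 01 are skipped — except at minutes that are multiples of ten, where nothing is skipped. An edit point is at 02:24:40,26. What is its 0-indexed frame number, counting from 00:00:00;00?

260166

Complete 10-minute blocks: 14, each 17982 frames → 251748.
Remaining 4 whole minutes in the current block: 1800 + 3 × 1798 = 7194 frames.
Within the current minute: 40 × 30 + 26 − 2 = 1224 (labels ;00/;01 skipped at this minute). Total = 251748 + 7194 + 1224 = 260166.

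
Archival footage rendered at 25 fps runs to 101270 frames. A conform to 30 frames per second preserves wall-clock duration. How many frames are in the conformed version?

Target frames = source frames × (target rate / source rate) = 101270 × (30)/(25) = 101270 × 6/5 = 121524.

121524 frames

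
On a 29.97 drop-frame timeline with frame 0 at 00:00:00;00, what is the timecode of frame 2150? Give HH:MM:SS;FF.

00:01:11;22

Ten DF minutes hold 17982 frames, so frame 2150 lies in block 0 (frames 0–17981) with 2150 frames into that block.
The block's first minute is 1800 frames and the rest 1798 each; 2150 frames reaches minute 1, so 0 × 18 + 1 × 2 = 2 labels have been skipped so far.
Adding those back, label number 2150 + 2 = 2152 at 30 labels/s is 71 s + 22 f = 0 h 1 min 11 s frame 22, i.e. 00:01:11;22.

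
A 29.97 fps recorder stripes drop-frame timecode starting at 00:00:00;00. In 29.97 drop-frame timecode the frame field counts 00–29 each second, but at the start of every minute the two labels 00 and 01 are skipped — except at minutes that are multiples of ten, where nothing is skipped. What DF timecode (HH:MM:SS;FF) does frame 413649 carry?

Each 10-minute DF block holds 10 × 60 × 30 − 9 × 2 = 17982 frames. 413649 ÷ 17982 → 23 full blocks, remainder 63.
Within the partial block the first minute is 1800 frames and each further minute 1798, so 0 further minute boundaries passed. Total skipped labels = 18 × 23 + 2 × 0 = 414.
Non-drop label index = 413649 + 414 = 414063; at 30 labels/s that is 03:50:02:03, i.e. DF 03:50:02;03.

03:50:02;03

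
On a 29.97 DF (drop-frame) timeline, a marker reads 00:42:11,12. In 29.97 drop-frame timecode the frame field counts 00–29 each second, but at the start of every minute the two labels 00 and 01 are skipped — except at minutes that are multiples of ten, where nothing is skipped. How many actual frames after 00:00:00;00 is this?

As if non-drop at 30 labels/s: (0 × 3600 + 42 × 60 + 11) × 30 + 12 = 75942.
Minute boundaries passed: 42; those not divisible by 10: 42 − 4 = 38; dropped labels = 2 × 38 = 76.
Actual frame index = 75942 − 76 = 75866.

75866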